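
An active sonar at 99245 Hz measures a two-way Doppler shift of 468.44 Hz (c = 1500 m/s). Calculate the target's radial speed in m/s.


3.54 m/s


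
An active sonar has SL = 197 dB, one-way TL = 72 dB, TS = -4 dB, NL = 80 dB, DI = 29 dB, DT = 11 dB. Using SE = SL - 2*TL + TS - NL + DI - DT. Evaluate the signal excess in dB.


-13 dB


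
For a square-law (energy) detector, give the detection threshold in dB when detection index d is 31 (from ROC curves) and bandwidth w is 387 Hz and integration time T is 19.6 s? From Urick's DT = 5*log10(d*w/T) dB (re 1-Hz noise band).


DT = 5*log10(d*w/T) = 5*log10(31 * 387 / 19.6) = 5*log10(612.09) = 13.93

13.93 dB


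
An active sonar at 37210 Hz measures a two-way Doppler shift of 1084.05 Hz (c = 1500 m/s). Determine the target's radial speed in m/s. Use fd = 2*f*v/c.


21.85 m/s


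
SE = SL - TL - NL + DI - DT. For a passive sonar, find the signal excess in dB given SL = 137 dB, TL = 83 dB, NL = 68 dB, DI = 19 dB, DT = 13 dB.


SE = SL - TL - NL + DI - DT = 137 - 83 - 68 + 19 - 13 = -8

-8 dB


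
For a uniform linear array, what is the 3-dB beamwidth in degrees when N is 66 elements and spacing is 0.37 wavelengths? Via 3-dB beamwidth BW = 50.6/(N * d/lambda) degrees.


BW = 50.6 / (66 * 0.37) = 50.6 / 24.42 = 2.07

2.07 deg


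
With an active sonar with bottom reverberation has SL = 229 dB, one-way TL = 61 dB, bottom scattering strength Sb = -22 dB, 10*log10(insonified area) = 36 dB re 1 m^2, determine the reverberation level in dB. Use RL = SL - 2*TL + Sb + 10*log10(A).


RL = SL - 2*TL + Sb + 10*log10(A) = 229 - 2*61 + (-22) + 36 = 121

121 dB


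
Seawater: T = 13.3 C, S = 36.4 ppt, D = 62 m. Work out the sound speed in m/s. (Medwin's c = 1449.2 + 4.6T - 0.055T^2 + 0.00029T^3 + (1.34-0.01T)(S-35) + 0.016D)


c = 1449.2 + 4.6*13.3 - 0.055*13.3^2 + 0.00029*13.3^3 + (1.34 - 0.01*13.3)*(36.4 - 35) + 0.016*62 = 1504.02

1504.02 m/s


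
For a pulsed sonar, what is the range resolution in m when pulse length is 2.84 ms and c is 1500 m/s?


dR = c*tau/2 = 1500 * 2.84e-3 / 2 = 2.13

2.13 m


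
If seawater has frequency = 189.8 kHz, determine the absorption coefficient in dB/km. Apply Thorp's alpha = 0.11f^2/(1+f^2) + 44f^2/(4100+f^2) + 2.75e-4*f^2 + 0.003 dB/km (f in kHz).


f^2 = 36024.04
alpha = 0.11*36024.04/(1+36024.04) + 44*36024.04/(4100+36024.04) + 2.75e-4*36024.04 + 0.003 = 49.524

49.524 dB/km


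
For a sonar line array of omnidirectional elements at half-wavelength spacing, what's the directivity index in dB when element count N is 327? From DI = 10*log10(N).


DI = 10*log10(327) = 25.15

25.15 dB


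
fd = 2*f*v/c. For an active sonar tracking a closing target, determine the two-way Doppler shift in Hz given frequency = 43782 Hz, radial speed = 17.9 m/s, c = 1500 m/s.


fd = 2*f*v/c = 2 * 43782 * 17.9 / 1500 = 1044.93

1044.93 Hz


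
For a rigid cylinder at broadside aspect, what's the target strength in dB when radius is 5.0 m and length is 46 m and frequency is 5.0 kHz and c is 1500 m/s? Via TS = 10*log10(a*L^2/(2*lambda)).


lambda = 1500/5000 = 0.3 m
TS = 10*log10(5.0*46^2/(2*0.3)) = 42.46

42.46 dB


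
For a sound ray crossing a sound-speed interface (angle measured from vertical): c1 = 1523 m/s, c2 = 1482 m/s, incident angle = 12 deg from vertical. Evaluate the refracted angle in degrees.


sin(theta2) = (c2/c1)*sin(theta1) = (1482/1523)*sin(12 deg) = 0.20231
theta2 = arcsin(0.20231) = 11.67

11.67 deg


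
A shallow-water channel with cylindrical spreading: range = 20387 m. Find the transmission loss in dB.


43.09 dB


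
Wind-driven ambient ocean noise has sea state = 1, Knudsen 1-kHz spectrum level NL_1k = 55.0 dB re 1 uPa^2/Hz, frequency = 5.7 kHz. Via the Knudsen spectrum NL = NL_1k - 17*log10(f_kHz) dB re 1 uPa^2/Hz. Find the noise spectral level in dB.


NL = NL_1k - 17*log10(f_kHz) = 55.0 - 17*log10(5.7) = 55.0 - (12.85) = 42.15

42.15 dB


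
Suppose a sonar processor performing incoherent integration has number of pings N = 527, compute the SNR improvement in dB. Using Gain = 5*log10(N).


Gain = 5*log10(527) = 13.61

13.61 dB


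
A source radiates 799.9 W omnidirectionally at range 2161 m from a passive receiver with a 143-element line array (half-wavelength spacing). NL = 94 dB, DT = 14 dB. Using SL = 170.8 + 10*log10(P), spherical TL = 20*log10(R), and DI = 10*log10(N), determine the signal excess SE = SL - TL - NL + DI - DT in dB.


46.69 dB


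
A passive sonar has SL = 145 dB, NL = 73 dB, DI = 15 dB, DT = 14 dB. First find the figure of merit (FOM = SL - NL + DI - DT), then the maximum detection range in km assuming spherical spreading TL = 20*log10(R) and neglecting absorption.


Step 1: FOM = SL - NL + DI - DT = 145 - 73 + 15 - 14 = 73 dB
Step 2: at max range FOM = TL = 20*log10(R), so R = 10^(73/20) = 4466.84 m = 4.47 km

4.47 km


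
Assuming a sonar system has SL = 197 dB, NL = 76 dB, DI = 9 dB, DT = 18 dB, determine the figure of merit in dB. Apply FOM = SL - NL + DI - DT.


112 dB


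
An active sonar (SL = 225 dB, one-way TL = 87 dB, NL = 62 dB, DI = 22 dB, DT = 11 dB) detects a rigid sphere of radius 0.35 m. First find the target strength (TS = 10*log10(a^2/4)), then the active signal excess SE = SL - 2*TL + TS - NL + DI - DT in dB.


Step 1: TS = 10*log10(0.35^2/4) = -15.14 dB
Step 2: SE = SL - 2*TL + TS - NL + DI - DT = 225 - 2*87 + (-15.14) - 62 + 22 - 11 = -15.14

-15.14 dB


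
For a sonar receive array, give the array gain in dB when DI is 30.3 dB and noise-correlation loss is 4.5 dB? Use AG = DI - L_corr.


AG = DI - L_corr = 30.3 - 4.5 = 25.8

25.8 dB


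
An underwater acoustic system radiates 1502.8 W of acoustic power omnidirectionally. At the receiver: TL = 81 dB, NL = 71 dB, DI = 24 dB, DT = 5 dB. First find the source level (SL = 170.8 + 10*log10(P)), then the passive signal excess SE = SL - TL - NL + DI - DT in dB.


Step 1: SL = 170.8 + 10*log10(1502.8) = 202.57 dB
Step 2: SE = SL - TL - NL + DI - DT = 202.57 - 81 - 71 + 24 - 5 = 69.57

69.57 dB


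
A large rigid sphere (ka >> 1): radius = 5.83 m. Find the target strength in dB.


TS = 10*log10(5.83^2 / 4) = 10*log10(8.497225) = 9.29

9.29 dB


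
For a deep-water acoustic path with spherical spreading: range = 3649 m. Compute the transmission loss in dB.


71.24 dB


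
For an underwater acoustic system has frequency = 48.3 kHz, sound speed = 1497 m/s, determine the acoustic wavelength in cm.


lambda = c/f = 1497 / 48300 = 0.031 m = 3.1 cm

3.1 cm


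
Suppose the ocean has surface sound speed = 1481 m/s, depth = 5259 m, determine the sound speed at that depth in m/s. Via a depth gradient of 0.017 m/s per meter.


c = 1481 + 0.017 * 5259 = 1570.403

1570.403 m/s


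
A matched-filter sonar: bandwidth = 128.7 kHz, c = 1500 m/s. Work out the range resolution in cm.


dR = c/(2*BW) = 1500 / (2 * 128.7e3) = 0.0058 m = 0.58 cm

0.58 cm


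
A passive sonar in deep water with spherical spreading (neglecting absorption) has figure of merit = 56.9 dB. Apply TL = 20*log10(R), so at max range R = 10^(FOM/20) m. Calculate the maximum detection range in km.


At max range FOM = TL, so 20*log10(R) = 56.9
R = 10^(56.9/20) = 699.84 m = 0.7 km

0.7 km


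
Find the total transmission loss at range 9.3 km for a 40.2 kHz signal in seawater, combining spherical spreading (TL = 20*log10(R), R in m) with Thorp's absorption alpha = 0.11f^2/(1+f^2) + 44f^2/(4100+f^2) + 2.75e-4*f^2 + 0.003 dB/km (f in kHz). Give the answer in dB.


Step 1 (Thorp): alpha = 0.11*1616.04/(1+1616.04) + 44*1616.04/(4100+1616.04) + 2.75e-4*1616.04 + 0.003 = 12.997 dB/km
Step 2: TL_spread = 20*log10(9300) = 79.37 dB
Step 3: TL_abs = alpha*R = 12.997 * 9.3 = 120.87 dB
Step 4: TL_total = 79.37 + 120.87 = 200.24

200.24 dB


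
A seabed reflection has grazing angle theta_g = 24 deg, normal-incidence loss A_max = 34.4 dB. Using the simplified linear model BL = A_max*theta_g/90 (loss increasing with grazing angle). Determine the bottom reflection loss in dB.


BL = A_max * theta_g / 90 = 34.4 * 24 / 90 = 9.17

9.17 dB


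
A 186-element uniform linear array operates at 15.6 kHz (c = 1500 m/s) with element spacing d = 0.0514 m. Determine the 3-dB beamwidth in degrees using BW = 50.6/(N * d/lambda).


0.51 deg


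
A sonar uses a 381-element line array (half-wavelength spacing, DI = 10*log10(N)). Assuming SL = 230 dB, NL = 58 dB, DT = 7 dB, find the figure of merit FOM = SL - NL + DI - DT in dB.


Step 1: DI = 10*log10(381) = 25.81 dB
Step 2: FOM = SL - NL + DI - DT = 230 - 58 + 25.81 - 7 = 190.81

190.81 dB


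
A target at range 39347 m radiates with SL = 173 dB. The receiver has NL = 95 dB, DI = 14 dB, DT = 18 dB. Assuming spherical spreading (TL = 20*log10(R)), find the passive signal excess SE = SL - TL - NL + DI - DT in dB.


Step 1: TL = 20*log10(39347) = 91.9 dB
Step 2: SE = 173 - 91.9 - 95 + 14 - 18 = -17.9

-17.9 dB


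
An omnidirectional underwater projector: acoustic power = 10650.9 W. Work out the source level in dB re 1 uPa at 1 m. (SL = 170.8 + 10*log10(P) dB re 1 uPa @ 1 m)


211.07 dB


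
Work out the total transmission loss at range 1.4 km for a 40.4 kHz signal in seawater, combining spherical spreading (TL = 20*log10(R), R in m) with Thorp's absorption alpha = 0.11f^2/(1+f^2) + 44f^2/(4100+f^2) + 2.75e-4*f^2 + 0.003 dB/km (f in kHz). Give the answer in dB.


Step 1 (Thorp): alpha = 0.11*1632.16/(1+1632.16) + 44*1632.16/(4100+1632.16) + 2.75e-4*1632.16 + 0.003 = 13.0902 dB/km
Step 2: TL_spread = 20*log10(1400) = 62.92 dB
Step 3: TL_abs = alpha*R = 13.0902 * 1.4 = 18.33 dB
Step 4: TL_total = 62.92 + 18.33 = 81.25

81.25 dB


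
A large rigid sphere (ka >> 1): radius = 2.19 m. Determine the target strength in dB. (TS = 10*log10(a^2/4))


TS = 10*log10(2.19^2 / 4) = 10*log10(1.199025) = 0.79

0.79 dB


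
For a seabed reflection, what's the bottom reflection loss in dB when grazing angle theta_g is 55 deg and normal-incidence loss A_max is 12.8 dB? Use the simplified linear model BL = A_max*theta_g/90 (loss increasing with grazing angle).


7.82 dB


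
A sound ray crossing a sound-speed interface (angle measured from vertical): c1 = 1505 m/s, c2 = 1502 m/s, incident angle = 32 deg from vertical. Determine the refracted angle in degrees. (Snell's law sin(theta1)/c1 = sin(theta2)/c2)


31.93 deg


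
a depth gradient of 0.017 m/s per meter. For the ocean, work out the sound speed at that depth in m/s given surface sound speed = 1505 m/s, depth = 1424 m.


c = 1505 + 0.017 * 1424 = 1529.208

1529.208 m/s


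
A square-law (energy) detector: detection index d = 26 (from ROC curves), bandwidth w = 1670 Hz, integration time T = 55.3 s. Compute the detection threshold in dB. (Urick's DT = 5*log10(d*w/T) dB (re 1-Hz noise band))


14.47 dB


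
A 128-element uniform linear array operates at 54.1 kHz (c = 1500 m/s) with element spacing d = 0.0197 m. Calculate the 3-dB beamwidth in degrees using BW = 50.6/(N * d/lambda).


Step 1: lambda = 1500/54100 = 0.02773 m
Step 2: d/lambda = 0.0197/0.02773 = 0.7104
Step 3: BW = 50.6/(N * d/lambda) = 50.6/(128 * 0.7104) = 0.56

0.56 deg


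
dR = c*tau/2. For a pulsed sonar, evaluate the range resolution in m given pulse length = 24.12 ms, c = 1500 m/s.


18.09 m


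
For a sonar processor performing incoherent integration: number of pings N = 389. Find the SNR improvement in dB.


Gain = 5*log10(389) = 12.95

12.95 dB


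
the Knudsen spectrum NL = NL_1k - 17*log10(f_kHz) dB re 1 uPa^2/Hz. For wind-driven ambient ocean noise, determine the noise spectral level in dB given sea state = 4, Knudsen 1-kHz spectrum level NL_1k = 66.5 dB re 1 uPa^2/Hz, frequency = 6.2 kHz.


NL = NL_1k - 17*log10(f_kHz) = 66.5 - 17*log10(6.2) = 66.5 - (13.47) = 53.03

53.03 dB


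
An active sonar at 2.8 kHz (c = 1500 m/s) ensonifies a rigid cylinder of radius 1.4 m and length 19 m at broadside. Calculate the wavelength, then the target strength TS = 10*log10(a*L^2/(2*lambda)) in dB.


Step 1: lambda = c/f = 1500/2800 = 0.53571 m
Step 2: TS = 10*log10(a*L^2/(2*lambda)) = 10*log10(1.4*19^2/(2*0.53571)) = 26.74

26.74 dB


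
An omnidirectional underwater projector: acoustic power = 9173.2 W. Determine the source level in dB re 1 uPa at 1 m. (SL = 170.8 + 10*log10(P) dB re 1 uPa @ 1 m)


210.43 dB


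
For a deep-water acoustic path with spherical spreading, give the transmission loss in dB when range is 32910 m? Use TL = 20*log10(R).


TL = 20*log10(32910) = 90.35

90.35 dB


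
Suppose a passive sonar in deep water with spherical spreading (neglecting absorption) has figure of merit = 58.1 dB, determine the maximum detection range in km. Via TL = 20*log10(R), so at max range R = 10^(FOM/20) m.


At max range FOM = TL, so 20*log10(R) = 58.1
R = 10^(58.1/20) = 803.53 m = 0.8 km

0.8 km


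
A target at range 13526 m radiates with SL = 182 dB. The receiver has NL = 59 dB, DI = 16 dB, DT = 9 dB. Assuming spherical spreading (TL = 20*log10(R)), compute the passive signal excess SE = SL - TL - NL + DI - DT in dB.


Step 1: TL = 20*log10(13526) = 82.62 dB
Step 2: SE = 182 - 82.62 - 59 + 16 - 9 = 47.38

47.38 dB


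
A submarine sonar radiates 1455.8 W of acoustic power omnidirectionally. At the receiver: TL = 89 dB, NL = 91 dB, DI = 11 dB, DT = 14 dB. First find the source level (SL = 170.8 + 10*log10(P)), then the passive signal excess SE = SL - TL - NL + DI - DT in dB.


Step 1: SL = 170.8 + 10*log10(1455.8) = 202.43 dB
Step 2: SE = SL - TL - NL + DI - DT = 202.43 - 89 - 91 + 11 - 14 = 19.43

19.43 dB


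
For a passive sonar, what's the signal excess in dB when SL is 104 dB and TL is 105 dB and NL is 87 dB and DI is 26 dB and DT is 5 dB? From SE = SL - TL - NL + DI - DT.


SE = SL - TL - NL + DI - DT = 104 - 105 - 87 + 26 - 5 = -67

-67 dB


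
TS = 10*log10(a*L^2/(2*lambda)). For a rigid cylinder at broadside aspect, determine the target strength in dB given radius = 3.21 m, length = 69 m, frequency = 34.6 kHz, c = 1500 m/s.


lambda = 1500/34600 = 0.04335 m
TS = 10*log10(3.21*69^2/(2*0.04335)) = 52.46

52.46 dB


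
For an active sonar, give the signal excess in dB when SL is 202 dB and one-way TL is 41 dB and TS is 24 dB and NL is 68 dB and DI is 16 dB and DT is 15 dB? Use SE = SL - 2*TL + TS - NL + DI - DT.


SE = SL - 2*TL + TS - NL + DI - DT = 202 - 2*41 + (24) - 68 + 16 - 15 = 77

77 dB


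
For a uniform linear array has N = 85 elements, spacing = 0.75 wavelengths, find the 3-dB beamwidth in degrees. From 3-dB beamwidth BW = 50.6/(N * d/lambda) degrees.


BW = 50.6 / (85 * 0.75) = 50.6 / 63.75 = 0.79

0.79 deg


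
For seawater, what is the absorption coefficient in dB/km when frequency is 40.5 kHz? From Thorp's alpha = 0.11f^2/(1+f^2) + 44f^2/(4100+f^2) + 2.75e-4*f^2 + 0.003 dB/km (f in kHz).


f^2 = 1640.25
alpha = 0.11*1640.25/(1+1640.25) + 44*1640.25/(4100+1640.25) + 2.75e-4*1640.25 + 0.003 = 13.137

13.137 dB/km


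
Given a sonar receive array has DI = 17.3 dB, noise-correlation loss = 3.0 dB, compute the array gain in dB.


14.3 dB


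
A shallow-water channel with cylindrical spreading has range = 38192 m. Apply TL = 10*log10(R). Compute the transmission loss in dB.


TL = 10*log10(38192) = 45.82

45.82 dB


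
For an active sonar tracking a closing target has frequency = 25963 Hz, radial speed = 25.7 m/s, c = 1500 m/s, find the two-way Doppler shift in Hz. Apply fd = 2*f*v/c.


fd = 2*f*v/c = 2 * 25963 * 25.7 / 1500 = 889.67

889.67 Hz


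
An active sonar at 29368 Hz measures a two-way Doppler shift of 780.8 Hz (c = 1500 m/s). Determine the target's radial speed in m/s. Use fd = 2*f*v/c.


From fd = 2*f*v/c, v = c*fd/(2*f) = 1500 * 780.8 / (2*29368) = 19.94

19.94 m/s


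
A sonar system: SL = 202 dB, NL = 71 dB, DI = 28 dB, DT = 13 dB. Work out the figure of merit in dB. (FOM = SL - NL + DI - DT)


146 dB


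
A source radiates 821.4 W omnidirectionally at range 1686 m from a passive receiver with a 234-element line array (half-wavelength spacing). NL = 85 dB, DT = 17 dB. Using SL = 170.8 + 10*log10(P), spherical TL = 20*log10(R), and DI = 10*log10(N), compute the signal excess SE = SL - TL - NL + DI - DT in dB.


Step 1: SL = 170.8 + 10*log10(821.4) = 199.95 dB
Step 2: TL = 20*log10(1686) = 64.54 dB
Step 3: DI = 10*log10(234) = 23.69 dB
Step 4: SE = SL - TL - NL + DI - DT = 199.95 - 64.54 - 85 + 23.69 - 17 = 57.1

57.1 dB


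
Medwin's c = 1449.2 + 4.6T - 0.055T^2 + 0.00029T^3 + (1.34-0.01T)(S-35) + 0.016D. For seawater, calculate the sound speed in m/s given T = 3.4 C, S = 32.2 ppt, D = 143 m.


1462.85 m/s


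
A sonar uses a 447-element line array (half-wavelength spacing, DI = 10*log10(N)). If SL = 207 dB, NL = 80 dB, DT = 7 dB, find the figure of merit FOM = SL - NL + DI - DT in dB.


146.5 dB


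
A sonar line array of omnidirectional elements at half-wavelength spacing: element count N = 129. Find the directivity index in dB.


21.11 dB


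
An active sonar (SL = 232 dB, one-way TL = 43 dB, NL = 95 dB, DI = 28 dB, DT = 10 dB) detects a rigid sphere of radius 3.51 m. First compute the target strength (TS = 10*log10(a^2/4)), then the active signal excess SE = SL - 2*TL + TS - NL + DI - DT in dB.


Step 1: TS = 10*log10(3.51^2/4) = 4.89 dB
Step 2: SE = SL - 2*TL + TS - NL + DI - DT = 232 - 2*43 + (4.89) - 95 + 28 - 10 = 73.89

73.89 dB


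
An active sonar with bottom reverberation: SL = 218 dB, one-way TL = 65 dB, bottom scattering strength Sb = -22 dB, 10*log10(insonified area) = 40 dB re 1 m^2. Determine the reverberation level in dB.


106 dB


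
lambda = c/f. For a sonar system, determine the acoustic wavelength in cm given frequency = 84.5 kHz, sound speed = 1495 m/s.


1.77 cm


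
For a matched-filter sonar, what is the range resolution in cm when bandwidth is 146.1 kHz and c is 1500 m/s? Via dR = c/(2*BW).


dR = c/(2*BW) = 1500 / (2 * 146.1e3) = 0.0051 m = 0.51 cm

0.51 cm


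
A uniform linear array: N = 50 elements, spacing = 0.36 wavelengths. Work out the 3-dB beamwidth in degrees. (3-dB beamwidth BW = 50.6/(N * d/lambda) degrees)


BW = 50.6 / (50 * 0.36) = 50.6 / 18.0 = 2.81

2.81 deg


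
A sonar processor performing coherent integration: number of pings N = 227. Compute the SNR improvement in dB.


Gain = 10*log10(227) = 23.56

23.56 dB


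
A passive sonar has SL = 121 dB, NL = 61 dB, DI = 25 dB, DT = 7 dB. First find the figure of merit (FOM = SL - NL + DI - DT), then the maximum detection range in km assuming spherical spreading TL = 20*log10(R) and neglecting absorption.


Step 1: FOM = SL - NL + DI - DT = 121 - 61 + 25 - 7 = 78 dB
Step 2: at max range FOM = TL = 20*log10(R), so R = 10^(78/20) = 7943.28 m = 7.94 km

7.94 km


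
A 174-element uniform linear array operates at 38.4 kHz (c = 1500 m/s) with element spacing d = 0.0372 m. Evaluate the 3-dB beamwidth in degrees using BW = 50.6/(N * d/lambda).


Step 1: lambda = 1500/38400 = 0.03906 m
Step 2: d/lambda = 0.0372/0.03906 = 0.9524
Step 3: BW = 50.6/(N * d/lambda) = 50.6/(174 * 0.9524) = 0.31

0.31 deg


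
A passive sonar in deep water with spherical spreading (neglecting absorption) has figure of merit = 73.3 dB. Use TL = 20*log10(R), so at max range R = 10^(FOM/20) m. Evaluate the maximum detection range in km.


4.62 km


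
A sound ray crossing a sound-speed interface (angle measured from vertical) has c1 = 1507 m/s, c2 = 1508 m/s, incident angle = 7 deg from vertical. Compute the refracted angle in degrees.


sin(theta2) = (c2/c1)*sin(theta1) = (1508/1507)*sin(7 deg) = 0.12195
theta2 = arcsin(0.12195) = 7.0

7.0 deg


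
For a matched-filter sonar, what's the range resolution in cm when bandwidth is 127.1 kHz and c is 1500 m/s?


dR = c/(2*BW) = 1500 / (2 * 127.1e3) = 0.0059 m = 0.59 cm

0.59 cm


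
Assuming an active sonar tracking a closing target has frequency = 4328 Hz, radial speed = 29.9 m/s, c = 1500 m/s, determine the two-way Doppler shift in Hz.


fd = 2*f*v/c = 2 * 4328 * 29.9 / 1500 = 172.54

172.54 Hz


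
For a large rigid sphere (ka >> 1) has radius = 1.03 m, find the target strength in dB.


-5.76 dB


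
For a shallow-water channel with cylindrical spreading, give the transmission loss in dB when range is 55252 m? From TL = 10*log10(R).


TL = 10*log10(55252) = 47.42

47.42 dB


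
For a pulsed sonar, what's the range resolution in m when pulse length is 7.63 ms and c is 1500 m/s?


dR = c*tau/2 = 1500 * 7.63e-3 / 2 = 5.7225

5.7225 m


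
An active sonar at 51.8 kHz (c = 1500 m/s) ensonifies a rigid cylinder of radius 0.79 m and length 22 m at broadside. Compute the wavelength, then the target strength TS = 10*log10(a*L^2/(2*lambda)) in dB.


Step 1: lambda = c/f = 1500/51800 = 0.02896 m
Step 2: TS = 10*log10(a*L^2/(2*lambda)) = 10*log10(0.79*22^2/(2*0.02896)) = 38.2

38.2 dB


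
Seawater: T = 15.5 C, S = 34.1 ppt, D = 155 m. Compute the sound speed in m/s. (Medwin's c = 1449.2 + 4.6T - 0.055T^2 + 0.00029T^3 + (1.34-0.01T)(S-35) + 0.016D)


1509.78 m/s


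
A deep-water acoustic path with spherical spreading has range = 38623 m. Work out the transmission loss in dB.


91.74 dB


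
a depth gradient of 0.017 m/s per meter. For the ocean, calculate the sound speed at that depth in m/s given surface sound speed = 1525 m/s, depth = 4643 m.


c = 1525 + 0.017 * 4643 = 1603.931

1603.931 m/s


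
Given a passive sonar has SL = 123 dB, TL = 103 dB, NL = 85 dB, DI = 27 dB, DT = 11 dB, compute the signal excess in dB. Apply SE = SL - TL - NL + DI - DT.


SE = SL - TL - NL + DI - DT = 123 - 103 - 85 + 27 - 11 = -49

-49 dB


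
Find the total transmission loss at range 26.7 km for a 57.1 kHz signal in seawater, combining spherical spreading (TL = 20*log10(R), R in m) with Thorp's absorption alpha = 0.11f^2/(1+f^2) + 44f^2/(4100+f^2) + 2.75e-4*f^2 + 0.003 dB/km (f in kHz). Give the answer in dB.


635.88 dB


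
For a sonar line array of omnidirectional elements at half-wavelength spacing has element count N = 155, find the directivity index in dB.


DI = 10*log10(155) = 21.9

21.9 dB


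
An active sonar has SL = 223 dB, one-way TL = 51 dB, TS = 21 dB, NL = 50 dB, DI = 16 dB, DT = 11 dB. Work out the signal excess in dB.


SE = SL - 2*TL + TS - NL + DI - DT = 223 - 2*51 + (21) - 50 + 16 - 11 = 97

97 dB


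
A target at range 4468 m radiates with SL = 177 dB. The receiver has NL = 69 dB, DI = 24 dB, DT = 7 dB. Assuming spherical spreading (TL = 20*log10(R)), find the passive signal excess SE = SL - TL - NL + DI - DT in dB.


Step 1: TL = 20*log10(4468) = 73.0 dB
Step 2: SE = 177 - 73.0 - 69 + 24 - 7 = 52.0

52.0 dB


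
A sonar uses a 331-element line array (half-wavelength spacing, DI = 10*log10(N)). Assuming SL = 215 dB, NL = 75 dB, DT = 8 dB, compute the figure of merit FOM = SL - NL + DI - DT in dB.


157.2 dB


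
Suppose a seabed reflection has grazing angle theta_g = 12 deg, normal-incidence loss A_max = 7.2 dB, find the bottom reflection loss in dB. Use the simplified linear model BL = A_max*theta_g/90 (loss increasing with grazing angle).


0.96 dB


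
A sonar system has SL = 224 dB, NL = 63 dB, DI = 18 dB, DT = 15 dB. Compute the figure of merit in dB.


FOM = SL - NL + DI - DT = 224 - 63 + 18 - 15 = 164

164 dB


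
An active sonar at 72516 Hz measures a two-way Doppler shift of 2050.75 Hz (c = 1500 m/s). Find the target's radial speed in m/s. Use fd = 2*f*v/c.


From fd = 2*f*v/c, v = c*fd/(2*f) = 1500 * 2050.75 / (2*72516) = 21.21

21.21 m/s


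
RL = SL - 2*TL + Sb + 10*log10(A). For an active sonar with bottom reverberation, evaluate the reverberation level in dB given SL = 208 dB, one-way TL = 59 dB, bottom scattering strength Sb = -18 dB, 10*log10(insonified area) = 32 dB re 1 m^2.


RL = SL - 2*TL + Sb + 10*log10(A) = 208 - 2*59 + (-18) + 32 = 104

104 dB


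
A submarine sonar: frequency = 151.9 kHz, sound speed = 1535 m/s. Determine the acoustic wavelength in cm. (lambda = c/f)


1.01 cm


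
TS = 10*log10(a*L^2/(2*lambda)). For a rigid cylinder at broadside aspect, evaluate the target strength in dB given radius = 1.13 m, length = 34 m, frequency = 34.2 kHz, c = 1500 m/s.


41.73 dB


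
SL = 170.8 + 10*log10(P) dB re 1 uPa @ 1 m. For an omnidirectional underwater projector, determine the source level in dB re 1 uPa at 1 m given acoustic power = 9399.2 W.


SL = 170.8 + 10*log10(9399.2) = 170.8 + 39.73 = 210.53

210.53 dB


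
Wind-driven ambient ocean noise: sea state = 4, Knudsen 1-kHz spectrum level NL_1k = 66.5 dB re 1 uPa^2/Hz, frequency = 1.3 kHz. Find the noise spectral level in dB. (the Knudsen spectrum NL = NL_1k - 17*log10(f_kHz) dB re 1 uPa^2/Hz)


NL = NL_1k - 17*log10(f_kHz) = 66.5 - 17*log10(1.3) = 66.5 - (1.94) = 64.56

64.56 dB


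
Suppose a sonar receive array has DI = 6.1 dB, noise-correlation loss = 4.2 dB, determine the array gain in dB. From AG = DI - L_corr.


AG = DI - L_corr = 6.1 - 4.2 = 1.9

1.9 dB


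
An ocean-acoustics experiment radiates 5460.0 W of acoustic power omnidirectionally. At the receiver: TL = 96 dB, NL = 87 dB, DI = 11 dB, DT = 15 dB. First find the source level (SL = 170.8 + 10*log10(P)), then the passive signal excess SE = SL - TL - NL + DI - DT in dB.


Step 1: SL = 170.8 + 10*log10(5460.0) = 208.17 dB
Step 2: SE = SL - TL - NL + DI - DT = 208.17 - 96 - 87 + 11 - 15 = 21.17

21.17 dB


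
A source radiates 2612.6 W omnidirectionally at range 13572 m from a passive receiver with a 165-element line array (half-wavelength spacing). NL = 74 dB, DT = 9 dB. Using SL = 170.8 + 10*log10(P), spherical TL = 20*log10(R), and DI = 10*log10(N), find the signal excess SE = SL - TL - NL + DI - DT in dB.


61.49 dB


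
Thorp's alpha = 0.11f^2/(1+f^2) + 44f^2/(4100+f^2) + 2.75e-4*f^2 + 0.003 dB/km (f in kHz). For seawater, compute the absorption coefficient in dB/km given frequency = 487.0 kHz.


f^2 = 237169.0
alpha = 0.11*237169.0/(1+237169.0) + 44*237169.0/(4100+237169.0) + 2.75e-4*237169.0 + 0.003 = 108.587

108.587 dB/km


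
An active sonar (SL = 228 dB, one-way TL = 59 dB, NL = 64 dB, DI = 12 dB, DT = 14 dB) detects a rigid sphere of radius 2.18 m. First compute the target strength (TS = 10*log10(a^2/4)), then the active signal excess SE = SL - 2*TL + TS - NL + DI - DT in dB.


Step 1: TS = 10*log10(2.18^2/4) = 0.75 dB
Step 2: SE = SL - 2*TL + TS - NL + DI - DT = 228 - 2*59 + (0.75) - 64 + 12 - 14 = 44.75

44.75 dB


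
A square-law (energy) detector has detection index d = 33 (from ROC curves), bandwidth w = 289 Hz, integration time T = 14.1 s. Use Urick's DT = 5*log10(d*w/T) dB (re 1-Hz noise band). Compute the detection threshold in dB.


14.15 dB


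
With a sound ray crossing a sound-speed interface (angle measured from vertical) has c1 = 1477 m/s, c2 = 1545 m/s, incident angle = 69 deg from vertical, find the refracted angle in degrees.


sin(theta2) = (c2/c1)*sin(theta1) = (1545/1477)*sin(69 deg) = 0.97656
theta2 = arcsin(0.97656) = 77.57

77.57 deg


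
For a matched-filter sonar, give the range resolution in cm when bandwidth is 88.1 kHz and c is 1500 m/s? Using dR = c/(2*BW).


dR = c/(2*BW) = 1500 / (2 * 88.1e3) = 0.0085 m = 0.85 cm

0.85 cm


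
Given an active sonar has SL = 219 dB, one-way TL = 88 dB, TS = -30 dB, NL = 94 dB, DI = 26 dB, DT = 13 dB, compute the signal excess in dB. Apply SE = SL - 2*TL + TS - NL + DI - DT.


SE = SL - 2*TL + TS - NL + DI - DT = 219 - 2*88 + (-30) - 94 + 26 - 13 = -68

-68 dB


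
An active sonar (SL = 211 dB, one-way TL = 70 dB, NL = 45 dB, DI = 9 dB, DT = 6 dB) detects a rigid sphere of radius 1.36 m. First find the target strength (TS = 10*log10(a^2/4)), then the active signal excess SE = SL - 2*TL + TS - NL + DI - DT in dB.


Step 1: TS = 10*log10(1.36^2/4) = -3.35 dB
Step 2: SE = SL - 2*TL + TS - NL + DI - DT = 211 - 2*70 + (-3.35) - 45 + 9 - 6 = 25.65

25.65 dB


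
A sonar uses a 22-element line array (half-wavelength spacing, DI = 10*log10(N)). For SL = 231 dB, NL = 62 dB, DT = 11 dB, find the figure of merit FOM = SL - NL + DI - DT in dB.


Step 1: DI = 10*log10(22) = 13.42 dB
Step 2: FOM = SL - NL + DI - DT = 231 - 62 + 13.42 - 11 = 171.42

171.42 dB


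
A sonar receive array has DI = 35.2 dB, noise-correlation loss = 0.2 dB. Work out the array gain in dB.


AG = DI - L_corr = 35.2 - 0.2 = 35.0

35.0 dB


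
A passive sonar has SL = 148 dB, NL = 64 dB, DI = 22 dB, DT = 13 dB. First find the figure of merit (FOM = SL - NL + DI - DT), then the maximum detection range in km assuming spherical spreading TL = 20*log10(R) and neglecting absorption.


Step 1: FOM = SL - NL + DI - DT = 148 - 64 + 22 - 13 = 93 dB
Step 2: at max range FOM = TL = 20*log10(R), so R = 10^(93/20) = 44668.36 m = 44.67 km

44.67 km


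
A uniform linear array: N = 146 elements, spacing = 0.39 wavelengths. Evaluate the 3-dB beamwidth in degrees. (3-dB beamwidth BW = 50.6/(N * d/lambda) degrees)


0.89 deg


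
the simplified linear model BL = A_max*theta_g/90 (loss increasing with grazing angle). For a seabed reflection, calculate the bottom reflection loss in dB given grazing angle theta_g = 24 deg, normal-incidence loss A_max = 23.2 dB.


BL = A_max * theta_g / 90 = 23.2 * 24 / 90 = 6.19

6.19 dB


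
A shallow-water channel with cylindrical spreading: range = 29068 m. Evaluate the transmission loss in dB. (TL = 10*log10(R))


TL = 10*log10(29068) = 44.63

44.63 dB


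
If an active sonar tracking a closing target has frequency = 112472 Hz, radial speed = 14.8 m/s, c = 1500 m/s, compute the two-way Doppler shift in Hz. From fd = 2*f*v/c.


fd = 2*f*v/c = 2 * 112472 * 14.8 / 1500 = 2219.45

2219.45 Hz


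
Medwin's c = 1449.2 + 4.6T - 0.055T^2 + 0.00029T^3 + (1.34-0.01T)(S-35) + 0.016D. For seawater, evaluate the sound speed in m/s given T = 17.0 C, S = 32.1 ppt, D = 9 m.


c = 1449.2 + 4.6*17.0 - 0.055*17.0^2 + 0.00029*17.0^3 + (1.34 - 0.01*17.0)*(32.1 - 35) + 0.016*9 = 1509.68

1509.68 m/s


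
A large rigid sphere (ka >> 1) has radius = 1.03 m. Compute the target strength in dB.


-5.76 dB


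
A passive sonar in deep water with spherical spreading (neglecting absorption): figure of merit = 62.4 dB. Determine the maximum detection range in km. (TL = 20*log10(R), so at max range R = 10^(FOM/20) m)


1.32 km


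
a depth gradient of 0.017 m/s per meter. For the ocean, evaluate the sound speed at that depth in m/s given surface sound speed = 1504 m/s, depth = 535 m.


c = 1504 + 0.017 * 535 = 1513.095

1513.095 m/s


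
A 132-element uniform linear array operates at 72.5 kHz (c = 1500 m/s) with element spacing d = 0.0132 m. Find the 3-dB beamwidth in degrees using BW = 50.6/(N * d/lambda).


Step 1: lambda = 1500/72500 = 0.02069 m
Step 2: d/lambda = 0.0132/0.02069 = 0.638
Step 3: BW = 50.6/(N * d/lambda) = 50.6/(132 * 0.638) = 0.6

0.6 deg


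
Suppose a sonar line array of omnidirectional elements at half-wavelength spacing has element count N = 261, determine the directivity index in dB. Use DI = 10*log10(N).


DI = 10*log10(261) = 24.17

24.17 dB


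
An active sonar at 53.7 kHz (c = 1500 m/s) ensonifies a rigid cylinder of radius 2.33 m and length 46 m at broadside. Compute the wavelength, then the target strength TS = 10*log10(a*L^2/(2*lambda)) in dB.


Step 1: lambda = c/f = 1500/53700 = 0.02793 m
Step 2: TS = 10*log10(a*L^2/(2*lambda)) = 10*log10(2.33*46^2/(2*0.02793)) = 49.46

49.46 dB


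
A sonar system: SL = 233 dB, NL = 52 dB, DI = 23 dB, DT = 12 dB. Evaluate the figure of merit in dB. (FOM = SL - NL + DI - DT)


192 dB


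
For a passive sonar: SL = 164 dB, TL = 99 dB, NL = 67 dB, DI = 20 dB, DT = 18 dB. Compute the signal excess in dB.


SE = SL - TL - NL + DI - DT = 164 - 99 - 67 + 20 - 18 = 0

0 dB


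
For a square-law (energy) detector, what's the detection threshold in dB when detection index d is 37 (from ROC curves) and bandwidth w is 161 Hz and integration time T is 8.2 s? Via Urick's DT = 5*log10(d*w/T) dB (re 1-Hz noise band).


DT = 5*log10(d*w/T) = 5*log10(37 * 161 / 8.2) = 5*log10(726.46) = 14.31

14.31 dB


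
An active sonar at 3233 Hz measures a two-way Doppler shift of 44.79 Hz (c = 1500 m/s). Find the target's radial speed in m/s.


From fd = 2*f*v/c, v = c*fd/(2*f) = 1500 * 44.79 / (2*3233) = 10.39

10.39 m/s


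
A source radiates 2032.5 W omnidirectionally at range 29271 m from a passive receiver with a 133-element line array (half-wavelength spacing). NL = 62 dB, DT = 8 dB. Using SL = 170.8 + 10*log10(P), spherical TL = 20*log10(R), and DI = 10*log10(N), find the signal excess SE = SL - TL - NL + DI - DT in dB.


Step 1: SL = 170.8 + 10*log10(2032.5) = 203.88 dB
Step 2: TL = 20*log10(29271) = 89.33 dB
Step 3: DI = 10*log10(133) = 21.24 dB
Step 4: SE = SL - TL - NL + DI - DT = 203.88 - 89.33 - 62 + 21.24 - 8 = 65.79

65.79 dB


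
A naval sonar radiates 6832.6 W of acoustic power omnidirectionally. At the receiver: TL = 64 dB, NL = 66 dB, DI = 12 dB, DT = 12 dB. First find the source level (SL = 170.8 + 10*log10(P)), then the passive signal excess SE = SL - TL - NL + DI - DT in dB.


Step 1: SL = 170.8 + 10*log10(6832.6) = 209.15 dB
Step 2: SE = SL - TL - NL + DI - DT = 209.15 - 64 - 66 + 12 - 12 = 79.15

79.15 dB


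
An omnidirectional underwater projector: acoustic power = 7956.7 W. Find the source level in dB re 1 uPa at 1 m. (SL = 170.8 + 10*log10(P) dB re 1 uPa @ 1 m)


SL = 170.8 + 10*log10(7956.7) = 170.8 + 39.01 = 209.81

209.81 dB


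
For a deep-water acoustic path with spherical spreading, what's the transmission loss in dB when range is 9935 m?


79.94 dB


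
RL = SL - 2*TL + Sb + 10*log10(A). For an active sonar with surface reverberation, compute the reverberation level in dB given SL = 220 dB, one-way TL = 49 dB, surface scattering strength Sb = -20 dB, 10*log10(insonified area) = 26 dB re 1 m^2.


RL = SL - 2*TL + Sb + 10*log10(A) = 220 - 2*49 + (-20) + 26 = 128

128 dB


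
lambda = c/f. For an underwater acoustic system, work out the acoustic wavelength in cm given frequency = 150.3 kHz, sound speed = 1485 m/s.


lambda = c/f = 1485 / 150300 = 0.0099 m = 0.99 cm

0.99 cm


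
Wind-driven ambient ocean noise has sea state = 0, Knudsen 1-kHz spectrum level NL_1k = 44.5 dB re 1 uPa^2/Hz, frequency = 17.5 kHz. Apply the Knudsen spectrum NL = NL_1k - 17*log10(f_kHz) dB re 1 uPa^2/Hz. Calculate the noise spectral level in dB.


NL = NL_1k - 17*log10(f_kHz) = 44.5 - 17*log10(17.5) = 44.5 - (21.13) = 23.37

23.37 dB


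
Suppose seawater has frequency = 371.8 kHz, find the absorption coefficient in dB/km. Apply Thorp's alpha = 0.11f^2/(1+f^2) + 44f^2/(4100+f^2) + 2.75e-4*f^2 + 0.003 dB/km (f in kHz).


80.86 dB/km


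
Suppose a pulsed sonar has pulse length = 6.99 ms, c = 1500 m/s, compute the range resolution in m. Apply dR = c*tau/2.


dR = c*tau/2 = 1500 * 6.99e-3 / 2 = 5.2425

5.2425 m


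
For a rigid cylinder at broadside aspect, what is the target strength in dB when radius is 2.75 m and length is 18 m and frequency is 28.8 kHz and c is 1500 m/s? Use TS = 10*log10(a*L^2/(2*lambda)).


lambda = 1500/28800 = 0.05208 m
TS = 10*log10(2.75*18^2/(2*0.05208)) = 39.32

39.32 dB


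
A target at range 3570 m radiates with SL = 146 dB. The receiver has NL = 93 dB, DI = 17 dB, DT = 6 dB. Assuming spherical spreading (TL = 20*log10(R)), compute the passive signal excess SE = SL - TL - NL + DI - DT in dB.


Step 1: TL = 20*log10(3570) = 71.05 dB
Step 2: SE = 146 - 71.05 - 93 + 17 - 6 = -7.05

-7.05 dB


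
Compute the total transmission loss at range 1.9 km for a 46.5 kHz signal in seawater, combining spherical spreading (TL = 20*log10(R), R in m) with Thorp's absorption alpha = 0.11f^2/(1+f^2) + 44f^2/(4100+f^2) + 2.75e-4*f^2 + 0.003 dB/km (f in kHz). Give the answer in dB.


Step 1 (Thorp): alpha = 0.11*2162.25/(1+2162.25) + 44*2162.25/(4100+2162.25) + 2.75e-4*2162.25 + 0.003 = 15.9 dB/km
Step 2: TL_spread = 20*log10(1900) = 65.58 dB
Step 3: TL_abs = alpha*R = 15.9 * 1.9 = 30.21 dB
Step 4: TL_total = 65.58 + 30.21 = 95.79

95.79 dB


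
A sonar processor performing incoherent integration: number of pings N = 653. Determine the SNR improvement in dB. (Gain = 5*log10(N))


Gain = 5*log10(653) = 14.07

14.07 dB


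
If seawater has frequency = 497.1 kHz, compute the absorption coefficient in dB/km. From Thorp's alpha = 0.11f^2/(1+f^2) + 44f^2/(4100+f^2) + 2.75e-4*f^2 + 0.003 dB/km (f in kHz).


111.35 dB/km


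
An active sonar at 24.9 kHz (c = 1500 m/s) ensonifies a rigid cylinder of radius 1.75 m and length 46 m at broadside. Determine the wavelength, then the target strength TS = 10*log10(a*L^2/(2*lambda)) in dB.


Step 1: lambda = c/f = 1500/24900 = 0.06024 m
Step 2: TS = 10*log10(a*L^2/(2*lambda)) = 10*log10(1.75*46^2/(2*0.06024)) = 44.88

44.88 dB


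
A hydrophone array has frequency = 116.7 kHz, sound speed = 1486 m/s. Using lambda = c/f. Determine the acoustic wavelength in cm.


1.27 cm


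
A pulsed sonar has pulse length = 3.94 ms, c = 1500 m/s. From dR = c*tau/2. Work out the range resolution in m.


2.955 m


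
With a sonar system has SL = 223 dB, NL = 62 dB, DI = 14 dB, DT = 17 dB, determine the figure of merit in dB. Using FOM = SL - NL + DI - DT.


FOM = SL - NL + DI - DT = 223 - 62 + 14 - 17 = 158

158 dB


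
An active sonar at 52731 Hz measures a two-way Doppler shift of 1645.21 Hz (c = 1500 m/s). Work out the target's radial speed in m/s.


From fd = 2*f*v/c, v = c*fd/(2*f) = 1500 * 1645.21 / (2*52731) = 23.4

23.4 m/s


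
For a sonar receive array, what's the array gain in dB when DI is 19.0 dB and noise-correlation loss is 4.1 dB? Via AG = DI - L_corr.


AG = DI - L_corr = 19.0 - 4.1 = 14.9

14.9 dB


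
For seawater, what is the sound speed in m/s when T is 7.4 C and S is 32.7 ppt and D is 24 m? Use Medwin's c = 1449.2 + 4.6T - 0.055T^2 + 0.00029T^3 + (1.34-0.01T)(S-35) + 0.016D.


1477.82 m/s


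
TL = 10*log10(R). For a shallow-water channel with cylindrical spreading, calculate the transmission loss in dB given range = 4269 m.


TL = 10*log10(4269) = 36.3

36.3 dB


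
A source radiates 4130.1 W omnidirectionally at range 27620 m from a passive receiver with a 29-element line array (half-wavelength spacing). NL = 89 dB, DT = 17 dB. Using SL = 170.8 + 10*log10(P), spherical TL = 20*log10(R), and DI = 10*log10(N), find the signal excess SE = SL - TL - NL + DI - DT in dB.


Step 1: SL = 170.8 + 10*log10(4130.1) = 206.96 dB
Step 2: TL = 20*log10(27620) = 88.82 dB
Step 3: DI = 10*log10(29) = 14.62 dB
Step 4: SE = SL - TL - NL + DI - DT = 206.96 - 88.82 - 89 + 14.62 - 17 = 26.76

26.76 dB


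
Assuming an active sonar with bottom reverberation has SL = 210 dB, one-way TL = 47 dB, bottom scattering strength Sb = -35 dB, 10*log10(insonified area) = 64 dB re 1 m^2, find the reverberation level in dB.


145 dB


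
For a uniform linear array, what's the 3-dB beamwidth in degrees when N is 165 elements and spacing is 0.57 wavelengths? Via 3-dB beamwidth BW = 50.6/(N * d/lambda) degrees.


BW = 50.6 / (165 * 0.57) = 50.6 / 94.05 = 0.54

0.54 deg


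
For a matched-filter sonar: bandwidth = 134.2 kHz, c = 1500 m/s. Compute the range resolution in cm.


dR = c/(2*BW) = 1500 / (2 * 134.2e3) = 0.0056 m = 0.56 cm

0.56 cm


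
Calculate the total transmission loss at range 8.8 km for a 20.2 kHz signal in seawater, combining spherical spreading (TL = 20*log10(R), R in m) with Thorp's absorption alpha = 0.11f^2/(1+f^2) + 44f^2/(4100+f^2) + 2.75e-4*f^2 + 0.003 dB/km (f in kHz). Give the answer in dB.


Step 1 (Thorp): alpha = 0.11*408.04/(1+408.04) + 44*408.04/(4100+408.04) + 2.75e-4*408.04 + 0.003 = 4.2076 dB/km
Step 2: TL_spread = 20*log10(8800) = 78.89 dB
Step 3: TL_abs = alpha*R = 4.2076 * 8.8 = 37.03 dB
Step 4: TL_total = 78.89 + 37.03 = 115.92

115.92 dB
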